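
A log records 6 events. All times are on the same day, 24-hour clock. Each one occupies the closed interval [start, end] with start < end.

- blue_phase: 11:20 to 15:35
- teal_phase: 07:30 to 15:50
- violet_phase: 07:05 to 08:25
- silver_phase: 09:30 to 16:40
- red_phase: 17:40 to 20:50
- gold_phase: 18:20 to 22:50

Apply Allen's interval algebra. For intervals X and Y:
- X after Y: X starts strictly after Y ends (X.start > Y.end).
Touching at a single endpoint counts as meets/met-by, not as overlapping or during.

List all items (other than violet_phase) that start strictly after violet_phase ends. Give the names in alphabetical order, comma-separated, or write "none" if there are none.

blue_phase, gold_phase, red_phase, silver_phase

Target violet_phase = [07:05, 08:25].
blue_phase [11:20, 15:35] → after → yes.
gold_phase [18:20, 22:50] → after → yes.
red_phase [17:40, 20:50] → after → yes.
silver_phase [09:30, 16:40] → after → yes.
teal_phase [07:30, 15:50] → overlapped-by → no.
Result: blue_phase, gold_phase, red_phase, silver_phase.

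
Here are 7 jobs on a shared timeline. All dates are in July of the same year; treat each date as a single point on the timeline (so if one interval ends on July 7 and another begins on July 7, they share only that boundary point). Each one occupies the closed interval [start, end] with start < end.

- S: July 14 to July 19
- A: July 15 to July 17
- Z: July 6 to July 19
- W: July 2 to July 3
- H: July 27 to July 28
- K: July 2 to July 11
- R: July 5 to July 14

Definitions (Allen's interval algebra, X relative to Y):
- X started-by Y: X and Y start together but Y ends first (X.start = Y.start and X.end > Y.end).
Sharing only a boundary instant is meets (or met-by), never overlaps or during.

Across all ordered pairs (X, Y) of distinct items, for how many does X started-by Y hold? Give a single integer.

1

Checking all 42 ordered pairs for relation 'started-by'; matching pairs in alphabetical order:
(K, W): K started-by W ✓
Count: 1.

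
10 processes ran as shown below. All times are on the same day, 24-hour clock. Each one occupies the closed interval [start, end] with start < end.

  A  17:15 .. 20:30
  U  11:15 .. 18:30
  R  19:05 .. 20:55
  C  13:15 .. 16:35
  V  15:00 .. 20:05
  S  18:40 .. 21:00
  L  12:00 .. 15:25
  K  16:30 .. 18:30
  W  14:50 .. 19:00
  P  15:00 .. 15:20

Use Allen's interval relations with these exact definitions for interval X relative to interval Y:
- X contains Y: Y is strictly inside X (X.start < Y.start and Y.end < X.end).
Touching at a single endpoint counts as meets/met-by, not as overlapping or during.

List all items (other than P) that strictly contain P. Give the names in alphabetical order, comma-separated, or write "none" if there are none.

Target P = [15:00, 15:20].
A [17:15, 20:30] → after → no.
C [13:15, 16:35] → contains → yes.
K [16:30, 18:30] → after → no.
L [12:00, 15:25] → contains → yes.
R [19:05, 20:55] → after → no.
S [18:40, 21:00] → after → no.
U [11:15, 18:30] → contains → yes.
V [15:00, 20:05] → started-by → no.
W [14:50, 19:00] → contains → yes.
Result: C, L, U, W.

C, L, U, W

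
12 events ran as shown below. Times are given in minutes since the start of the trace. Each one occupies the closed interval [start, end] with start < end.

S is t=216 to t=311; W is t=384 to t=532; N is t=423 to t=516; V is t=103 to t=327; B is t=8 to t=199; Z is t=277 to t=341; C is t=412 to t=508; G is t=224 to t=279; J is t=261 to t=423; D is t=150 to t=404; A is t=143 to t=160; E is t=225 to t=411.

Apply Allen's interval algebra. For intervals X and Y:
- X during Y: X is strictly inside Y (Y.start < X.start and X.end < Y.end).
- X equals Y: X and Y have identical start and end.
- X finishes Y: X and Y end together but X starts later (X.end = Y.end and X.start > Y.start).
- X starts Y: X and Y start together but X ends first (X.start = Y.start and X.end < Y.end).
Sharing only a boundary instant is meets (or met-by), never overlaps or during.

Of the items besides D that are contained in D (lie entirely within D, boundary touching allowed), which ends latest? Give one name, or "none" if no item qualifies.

Target D = [t=150, t=404].
A [t=143, t=160] → overlaps → excluded.
B [t=8, t=199] → overlaps → excluded.
C [t=412, t=508] → after → excluded.
E [t=225, t=411] → overlapped-by → excluded.
G [t=224, t=279] → during → candidate.
J [t=261, t=423] → overlapped-by → excluded.
N [t=423, t=516] → after → excluded.
S [t=216, t=311] → during → candidate.
V [t=103, t=327] → overlaps → excluded.
W [t=384, t=532] → overlapped-by → excluded.
Z [t=277, t=341] → during → candidate.
Among candidates, latest end is t=341 → Z.

Z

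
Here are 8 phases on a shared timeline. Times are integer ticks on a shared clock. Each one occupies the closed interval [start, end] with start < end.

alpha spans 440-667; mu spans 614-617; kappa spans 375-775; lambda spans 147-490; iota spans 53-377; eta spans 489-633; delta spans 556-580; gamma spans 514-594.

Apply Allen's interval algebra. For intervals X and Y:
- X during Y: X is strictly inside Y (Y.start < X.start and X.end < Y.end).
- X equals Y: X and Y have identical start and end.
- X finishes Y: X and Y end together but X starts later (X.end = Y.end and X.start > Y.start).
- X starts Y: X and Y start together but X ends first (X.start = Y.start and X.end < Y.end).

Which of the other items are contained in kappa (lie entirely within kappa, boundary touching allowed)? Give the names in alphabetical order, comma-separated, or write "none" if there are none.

alpha, delta, eta, gamma, mu

Target kappa = [375, 775].
alpha [440, 667] → during → yes.
delta [556, 580] → during → yes.
eta [489, 633] → during → yes.
gamma [514, 594] → during → yes.
iota [53, 377] → overlaps → no.
lambda [147, 490] → overlaps → no.
mu [614, 617] → during → yes.
Result: alpha, delta, eta, gamma, mu.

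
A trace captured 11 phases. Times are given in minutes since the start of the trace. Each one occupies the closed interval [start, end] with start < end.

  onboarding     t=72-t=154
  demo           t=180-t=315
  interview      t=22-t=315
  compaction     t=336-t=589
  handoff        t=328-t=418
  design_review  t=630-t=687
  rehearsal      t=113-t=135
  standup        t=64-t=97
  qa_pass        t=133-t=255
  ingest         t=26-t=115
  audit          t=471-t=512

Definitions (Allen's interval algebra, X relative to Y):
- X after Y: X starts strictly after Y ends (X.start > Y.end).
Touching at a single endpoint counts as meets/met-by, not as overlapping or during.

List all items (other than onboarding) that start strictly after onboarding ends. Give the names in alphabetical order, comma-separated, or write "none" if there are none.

audit, compaction, demo, design_review, handoff

Target onboarding = [t=72, t=154].
audit [t=471, t=512] → after → yes.
compaction [t=336, t=589] → after → yes.
demo [t=180, t=315] → after → yes.
design_review [t=630, t=687] → after → yes.
handoff [t=328, t=418] → after → yes.
ingest [t=26, t=115] → overlaps → no.
interview [t=22, t=315] → contains → no.
qa_pass [t=133, t=255] → overlapped-by → no.
rehearsal [t=113, t=135] → during → no.
standup [t=64, t=97] → overlaps → no.
Result: audit, compaction, demo, design_review, handoff.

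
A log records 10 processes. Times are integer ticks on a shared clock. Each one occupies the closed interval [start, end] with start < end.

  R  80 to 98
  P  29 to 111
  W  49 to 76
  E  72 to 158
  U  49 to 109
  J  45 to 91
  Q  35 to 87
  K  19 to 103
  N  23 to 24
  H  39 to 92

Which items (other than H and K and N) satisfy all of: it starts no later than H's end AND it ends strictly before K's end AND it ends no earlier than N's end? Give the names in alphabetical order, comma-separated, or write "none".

Conditions: its start is no later than H's end (X.start <= 92) AND its end is strictly before K's end (X.end < 103) AND its end is no earlier than N's end (X.end >= 24).
E: start 72 <= 92? ✓; end 158 < 103? ✗; end 158 >= 24? ✓ → no.
J: start 45 <= 92? ✓; end 91 < 103? ✓; end 91 >= 24? ✓ → yes.
P: start 29 <= 92? ✓; end 111 < 103? ✗; end 111 >= 24? ✓ → no.
Q: start 35 <= 92? ✓; end 87 < 103? ✓; end 87 >= 24? ✓ → yes.
R: start 80 <= 92? ✓; end 98 < 103? ✓; end 98 >= 24? ✓ → yes.
U: start 49 <= 92? ✓; end 109 < 103? ✗; end 109 >= 24? ✓ → no.
W: start 49 <= 92? ✓; end 76 < 103? ✓; end 76 >= 24? ✓ → yes.
Result: J, Q, R, W.

J, Q, R, W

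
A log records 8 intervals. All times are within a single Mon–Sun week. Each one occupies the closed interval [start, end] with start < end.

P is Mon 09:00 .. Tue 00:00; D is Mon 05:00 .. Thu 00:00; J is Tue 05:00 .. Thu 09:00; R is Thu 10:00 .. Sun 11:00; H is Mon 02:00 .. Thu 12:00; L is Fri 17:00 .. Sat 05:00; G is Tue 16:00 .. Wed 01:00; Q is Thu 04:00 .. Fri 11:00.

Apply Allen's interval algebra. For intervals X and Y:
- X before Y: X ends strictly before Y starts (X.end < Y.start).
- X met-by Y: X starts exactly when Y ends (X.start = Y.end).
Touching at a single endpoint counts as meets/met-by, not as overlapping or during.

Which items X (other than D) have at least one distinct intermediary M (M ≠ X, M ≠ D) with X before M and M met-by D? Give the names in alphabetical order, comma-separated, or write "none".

none

Target D = [Mon 05:00, Thu 00:00].
Intermediaries M with M met-by D: none.
Union: none.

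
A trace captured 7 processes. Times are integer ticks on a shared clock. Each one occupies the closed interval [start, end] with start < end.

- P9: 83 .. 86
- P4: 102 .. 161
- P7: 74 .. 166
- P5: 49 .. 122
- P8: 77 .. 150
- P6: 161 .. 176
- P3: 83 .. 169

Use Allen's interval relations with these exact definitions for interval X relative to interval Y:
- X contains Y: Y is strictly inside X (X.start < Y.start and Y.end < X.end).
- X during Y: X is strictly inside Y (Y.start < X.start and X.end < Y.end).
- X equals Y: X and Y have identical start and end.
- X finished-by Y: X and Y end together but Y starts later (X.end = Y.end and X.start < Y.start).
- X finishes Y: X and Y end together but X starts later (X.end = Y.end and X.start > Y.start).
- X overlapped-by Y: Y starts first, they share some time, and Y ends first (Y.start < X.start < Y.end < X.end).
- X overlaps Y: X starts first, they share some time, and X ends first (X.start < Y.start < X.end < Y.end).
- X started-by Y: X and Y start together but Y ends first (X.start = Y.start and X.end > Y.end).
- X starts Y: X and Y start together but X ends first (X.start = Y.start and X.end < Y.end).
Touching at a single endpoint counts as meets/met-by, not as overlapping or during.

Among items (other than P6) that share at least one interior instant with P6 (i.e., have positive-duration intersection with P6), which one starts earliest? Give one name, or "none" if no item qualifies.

Target P6 = [161, 176].
P3 [83, 169] → overlaps → candidate.
P4 [102, 161] → meets → excluded.
P5 [49, 122] → before → excluded.
P7 [74, 166] → overlaps → candidate.
P8 [77, 150] → before → excluded.
P9 [83, 86] → before → excluded.
Among candidates, earliest start is 74 → P7.

P7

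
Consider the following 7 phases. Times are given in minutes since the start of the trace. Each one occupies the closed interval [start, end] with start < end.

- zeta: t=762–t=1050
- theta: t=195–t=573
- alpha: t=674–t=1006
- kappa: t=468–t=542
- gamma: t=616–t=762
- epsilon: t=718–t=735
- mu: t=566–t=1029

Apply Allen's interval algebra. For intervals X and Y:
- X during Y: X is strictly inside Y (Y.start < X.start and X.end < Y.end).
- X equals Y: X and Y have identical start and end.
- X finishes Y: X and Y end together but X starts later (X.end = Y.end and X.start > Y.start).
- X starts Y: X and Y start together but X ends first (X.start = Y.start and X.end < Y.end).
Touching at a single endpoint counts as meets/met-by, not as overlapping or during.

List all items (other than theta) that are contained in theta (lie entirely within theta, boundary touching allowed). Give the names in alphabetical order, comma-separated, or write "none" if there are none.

kappa

Target theta = [t=195, t=573].
alpha [t=674, t=1006] → after → no.
epsilon [t=718, t=735] → after → no.
gamma [t=616, t=762] → after → no.
kappa [t=468, t=542] → during → yes.
mu [t=566, t=1029] → overlapped-by → no.
zeta [t=762, t=1050] → after → no.
Result: kappa.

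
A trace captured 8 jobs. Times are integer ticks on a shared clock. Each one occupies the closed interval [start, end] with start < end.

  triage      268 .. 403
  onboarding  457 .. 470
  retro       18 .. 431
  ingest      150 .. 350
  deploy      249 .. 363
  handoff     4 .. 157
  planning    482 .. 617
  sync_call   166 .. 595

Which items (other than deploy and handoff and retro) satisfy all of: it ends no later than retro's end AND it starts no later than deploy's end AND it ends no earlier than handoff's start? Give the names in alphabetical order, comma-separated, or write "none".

Conditions: its end is no later than retro's end (X.end <= 431) AND its start is no later than deploy's end (X.start <= 363) AND its end is no earlier than handoff's start (X.end >= 4).
ingest: end 350 <= 431? ✓; start 150 <= 363? ✓; end 350 >= 4? ✓ → yes.
onboarding: end 470 <= 431? ✗; start 457 <= 363? ✗; end 470 >= 4? ✓ → no.
planning: end 617 <= 431? ✗; start 482 <= 363? ✗; end 617 >= 4? ✓ → no.
sync_call: end 595 <= 431? ✗; start 166 <= 363? ✓; end 595 >= 4? ✓ → no.
triage: end 403 <= 431? ✓; start 268 <= 363? ✓; end 403 >= 4? ✓ → yes.
Result: ingest, triage.

ingest, triage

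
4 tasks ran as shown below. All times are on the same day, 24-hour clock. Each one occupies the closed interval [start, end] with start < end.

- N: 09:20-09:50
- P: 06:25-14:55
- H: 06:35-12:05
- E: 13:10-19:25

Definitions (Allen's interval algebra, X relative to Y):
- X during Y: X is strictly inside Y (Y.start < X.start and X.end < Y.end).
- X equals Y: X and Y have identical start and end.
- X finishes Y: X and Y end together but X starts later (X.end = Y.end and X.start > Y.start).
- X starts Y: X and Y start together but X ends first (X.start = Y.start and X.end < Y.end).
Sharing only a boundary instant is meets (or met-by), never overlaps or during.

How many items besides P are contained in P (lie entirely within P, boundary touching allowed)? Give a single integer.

2

Target P = [06:25, 14:55].
E [13:10, 19:25] → overlapped-by → no.
H [06:35, 12:05] → during → counts.
N [09:20, 09:50] → during → counts.
Total: 2.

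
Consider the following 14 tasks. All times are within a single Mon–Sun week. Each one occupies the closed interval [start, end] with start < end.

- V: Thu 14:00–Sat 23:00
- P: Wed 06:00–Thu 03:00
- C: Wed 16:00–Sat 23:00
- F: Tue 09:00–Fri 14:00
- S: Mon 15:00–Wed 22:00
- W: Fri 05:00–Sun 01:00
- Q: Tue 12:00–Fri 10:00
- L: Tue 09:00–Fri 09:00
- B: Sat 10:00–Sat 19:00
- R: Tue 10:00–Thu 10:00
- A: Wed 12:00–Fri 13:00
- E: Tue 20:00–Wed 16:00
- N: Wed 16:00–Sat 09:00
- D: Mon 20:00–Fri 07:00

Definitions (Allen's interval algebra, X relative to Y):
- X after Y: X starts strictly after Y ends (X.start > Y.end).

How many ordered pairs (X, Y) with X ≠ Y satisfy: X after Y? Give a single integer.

18

Checking all 182 ordered pairs for relation 'after'; matching pairs in alphabetical order:
(B, A): B after A ✓
(B, D): B after D ✓
(B, E): B after E ✓
(B, F): B after F ✓
(B, L): B after L ✓
(B, N): B after N ✓
(B, P): B after P ✓
(B, Q): B after Q ✓
(B, R): B after R ✓
(B, S): B after S ✓
(V, E): V after E ✓
(V, P): V after P ✓
(V, R): V after R ✓
(V, S): V after S ✓
(W, E): W after E ✓
(W, P): W after P ✓
(W, R): W after R ✓
(W, S): W after S ✓
Count: 18.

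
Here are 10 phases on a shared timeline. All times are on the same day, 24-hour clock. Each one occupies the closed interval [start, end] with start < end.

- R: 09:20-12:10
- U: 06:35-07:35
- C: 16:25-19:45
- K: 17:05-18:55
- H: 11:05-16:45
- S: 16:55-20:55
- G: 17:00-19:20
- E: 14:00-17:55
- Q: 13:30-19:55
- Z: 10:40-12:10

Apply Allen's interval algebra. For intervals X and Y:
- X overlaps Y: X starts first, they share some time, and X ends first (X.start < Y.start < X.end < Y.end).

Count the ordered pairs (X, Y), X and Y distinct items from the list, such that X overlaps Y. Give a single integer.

Checking all 90 ordered pairs for relation 'overlaps'; matching pairs in alphabetical order:
(C, S): C overlaps S ✓
(E, C): E overlaps C ✓
(E, G): E overlaps G ✓
(E, K): E overlaps K ✓
(E, S): E overlaps S ✓
(H, C): H overlaps C ✓
(H, E): H overlaps E ✓
(H, Q): H overlaps Q ✓
(Q, S): Q overlaps S ✓
(R, H): R overlaps H ✓
(Z, H): Z overlaps H ✓
Count: 11.

11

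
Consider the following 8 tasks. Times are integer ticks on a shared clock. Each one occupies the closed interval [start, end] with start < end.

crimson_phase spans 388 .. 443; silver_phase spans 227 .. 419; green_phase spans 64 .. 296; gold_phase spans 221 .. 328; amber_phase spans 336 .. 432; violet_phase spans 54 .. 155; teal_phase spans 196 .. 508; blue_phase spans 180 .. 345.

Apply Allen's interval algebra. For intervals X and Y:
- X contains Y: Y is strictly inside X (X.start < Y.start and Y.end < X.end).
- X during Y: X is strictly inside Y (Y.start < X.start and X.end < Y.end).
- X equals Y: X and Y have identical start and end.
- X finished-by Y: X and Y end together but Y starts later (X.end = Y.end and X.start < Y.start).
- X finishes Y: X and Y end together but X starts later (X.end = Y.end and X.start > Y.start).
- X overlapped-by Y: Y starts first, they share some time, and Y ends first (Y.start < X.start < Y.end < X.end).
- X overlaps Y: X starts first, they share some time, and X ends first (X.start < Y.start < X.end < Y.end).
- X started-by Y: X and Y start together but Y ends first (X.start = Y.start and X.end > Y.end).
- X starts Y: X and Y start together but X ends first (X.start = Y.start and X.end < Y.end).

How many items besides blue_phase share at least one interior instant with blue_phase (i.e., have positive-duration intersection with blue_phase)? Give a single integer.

5

Target blue_phase = [180, 345].
amber_phase [336, 432] → overlapped-by → counts.
crimson_phase [388, 443] → after → no.
gold_phase [221, 328] → during → counts.
green_phase [64, 296] → overlaps → counts.
silver_phase [227, 419] → overlapped-by → counts.
teal_phase [196, 508] → overlapped-by → counts.
violet_phase [54, 155] → before → no.
Total: 5.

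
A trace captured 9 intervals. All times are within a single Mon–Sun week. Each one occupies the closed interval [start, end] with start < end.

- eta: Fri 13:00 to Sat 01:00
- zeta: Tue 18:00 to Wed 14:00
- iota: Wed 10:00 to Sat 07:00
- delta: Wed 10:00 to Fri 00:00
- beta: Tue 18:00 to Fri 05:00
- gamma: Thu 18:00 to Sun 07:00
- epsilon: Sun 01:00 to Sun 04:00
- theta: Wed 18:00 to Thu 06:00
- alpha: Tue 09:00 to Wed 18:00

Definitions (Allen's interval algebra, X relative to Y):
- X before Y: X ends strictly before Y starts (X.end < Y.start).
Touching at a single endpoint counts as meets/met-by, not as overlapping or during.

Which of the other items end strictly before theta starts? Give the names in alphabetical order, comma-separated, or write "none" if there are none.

zeta

Target theta = [Wed 18:00, Thu 06:00].
alpha [Tue 09:00, Wed 18:00] → meets → no.
beta [Tue 18:00, Fri 05:00] → contains → no.
delta [Wed 10:00, Fri 00:00] → contains → no.
epsilon [Sun 01:00, Sun 04:00] → after → no.
eta [Fri 13:00, Sat 01:00] → after → no.
gamma [Thu 18:00, Sun 07:00] → after → no.
iota [Wed 10:00, Sat 07:00] → contains → no.
zeta [Tue 18:00, Wed 14:00] → before → yes.
Result: zeta.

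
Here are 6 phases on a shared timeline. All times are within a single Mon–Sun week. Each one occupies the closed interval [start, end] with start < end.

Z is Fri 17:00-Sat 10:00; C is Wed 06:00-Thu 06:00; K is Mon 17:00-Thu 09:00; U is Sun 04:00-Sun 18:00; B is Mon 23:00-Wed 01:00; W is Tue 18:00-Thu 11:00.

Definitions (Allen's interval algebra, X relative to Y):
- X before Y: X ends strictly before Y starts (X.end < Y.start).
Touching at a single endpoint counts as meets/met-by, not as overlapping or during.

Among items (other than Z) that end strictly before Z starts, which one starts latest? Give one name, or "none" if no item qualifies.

Target Z = [Fri 17:00, Sat 10:00].
B [Mon 23:00, Wed 01:00] → before → candidate.
C [Wed 06:00, Thu 06:00] → before → candidate.
K [Mon 17:00, Thu 09:00] → before → candidate.
U [Sun 04:00, Sun 18:00] → after → excluded.
W [Tue 18:00, Thu 11:00] → before → candidate.
Among candidates, latest start is Wed 06:00 → C.

C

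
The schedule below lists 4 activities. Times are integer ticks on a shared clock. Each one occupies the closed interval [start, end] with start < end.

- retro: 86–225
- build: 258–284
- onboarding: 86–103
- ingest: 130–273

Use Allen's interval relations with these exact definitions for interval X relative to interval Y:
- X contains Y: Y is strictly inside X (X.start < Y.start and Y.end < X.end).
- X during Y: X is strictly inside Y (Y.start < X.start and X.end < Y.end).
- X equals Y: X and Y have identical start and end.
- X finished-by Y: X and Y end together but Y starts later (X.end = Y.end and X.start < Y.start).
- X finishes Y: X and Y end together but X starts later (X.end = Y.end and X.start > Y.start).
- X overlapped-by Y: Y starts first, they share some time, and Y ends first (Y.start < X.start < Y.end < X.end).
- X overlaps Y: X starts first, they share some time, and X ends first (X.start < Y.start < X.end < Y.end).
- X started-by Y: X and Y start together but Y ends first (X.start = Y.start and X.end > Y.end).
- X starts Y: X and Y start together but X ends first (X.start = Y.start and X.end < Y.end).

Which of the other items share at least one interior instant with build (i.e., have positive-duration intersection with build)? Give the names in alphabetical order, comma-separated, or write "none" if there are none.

Target build = [258, 284].
ingest [130, 273] → overlaps → yes.
onboarding [86, 103] → before → no.
retro [86, 225] → before → no.
Result: ingest.

ingest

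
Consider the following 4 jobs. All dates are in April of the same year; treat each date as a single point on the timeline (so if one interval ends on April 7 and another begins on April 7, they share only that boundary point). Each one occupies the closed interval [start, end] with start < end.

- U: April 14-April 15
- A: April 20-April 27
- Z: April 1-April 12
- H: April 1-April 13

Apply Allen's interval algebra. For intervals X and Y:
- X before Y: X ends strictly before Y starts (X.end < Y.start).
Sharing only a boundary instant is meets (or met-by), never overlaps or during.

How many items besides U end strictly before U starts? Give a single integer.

Target U = [April 14, April 15].
A [April 20, April 27] → after → no.
H [April 1, April 13] → before → counts.
Z [April 1, April 12] → before → counts.
Total: 2.

2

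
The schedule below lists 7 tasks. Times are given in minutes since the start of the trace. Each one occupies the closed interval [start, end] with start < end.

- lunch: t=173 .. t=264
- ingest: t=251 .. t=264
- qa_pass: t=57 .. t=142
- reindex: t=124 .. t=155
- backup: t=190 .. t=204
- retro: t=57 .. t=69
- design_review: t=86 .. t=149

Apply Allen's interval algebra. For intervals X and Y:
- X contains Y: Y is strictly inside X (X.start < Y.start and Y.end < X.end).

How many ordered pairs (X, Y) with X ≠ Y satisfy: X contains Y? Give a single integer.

Checking all 42 ordered pairs for relation 'contains'; matching pairs in alphabetical order:
(lunch, backup): lunch contains backup ✓
Count: 1.

1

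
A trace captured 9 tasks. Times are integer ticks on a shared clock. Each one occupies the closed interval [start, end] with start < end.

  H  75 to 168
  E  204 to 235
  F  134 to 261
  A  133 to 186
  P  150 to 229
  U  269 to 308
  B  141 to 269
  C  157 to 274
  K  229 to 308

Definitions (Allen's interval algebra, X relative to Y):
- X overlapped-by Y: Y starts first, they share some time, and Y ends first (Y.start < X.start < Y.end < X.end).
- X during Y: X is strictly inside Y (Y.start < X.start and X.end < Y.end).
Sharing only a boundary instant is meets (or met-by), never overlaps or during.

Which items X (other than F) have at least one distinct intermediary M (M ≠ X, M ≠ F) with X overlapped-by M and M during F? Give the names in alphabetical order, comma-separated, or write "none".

Target F = [134, 261].
Intermediaries M with M during F: E, P.
Via E — items with X overlapped-by E: K.
Via P — items with X overlapped-by P: C, E.
Union: C, E, K.

C, E, K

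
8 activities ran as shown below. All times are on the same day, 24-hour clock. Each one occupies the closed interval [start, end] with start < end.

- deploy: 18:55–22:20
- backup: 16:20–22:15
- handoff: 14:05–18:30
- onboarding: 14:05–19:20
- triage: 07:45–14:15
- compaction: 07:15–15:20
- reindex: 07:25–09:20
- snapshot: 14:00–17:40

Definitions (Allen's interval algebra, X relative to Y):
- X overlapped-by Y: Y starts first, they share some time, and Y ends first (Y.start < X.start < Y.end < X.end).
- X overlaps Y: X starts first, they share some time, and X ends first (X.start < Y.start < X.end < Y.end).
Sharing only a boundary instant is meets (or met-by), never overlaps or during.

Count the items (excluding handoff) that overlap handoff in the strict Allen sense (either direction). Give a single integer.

4

Target handoff = [14:05, 18:30].
backup [16:20, 22:15] → overlapped-by → counts.
compaction [07:15, 15:20] → overlaps → counts.
deploy [18:55, 22:20] → after → no.
onboarding [14:05, 19:20] → started-by → no.
reindex [07:25, 09:20] → before → no.
snapshot [14:00, 17:40] → overlaps → counts.
triage [07:45, 14:15] → overlaps → counts.
Total: 4.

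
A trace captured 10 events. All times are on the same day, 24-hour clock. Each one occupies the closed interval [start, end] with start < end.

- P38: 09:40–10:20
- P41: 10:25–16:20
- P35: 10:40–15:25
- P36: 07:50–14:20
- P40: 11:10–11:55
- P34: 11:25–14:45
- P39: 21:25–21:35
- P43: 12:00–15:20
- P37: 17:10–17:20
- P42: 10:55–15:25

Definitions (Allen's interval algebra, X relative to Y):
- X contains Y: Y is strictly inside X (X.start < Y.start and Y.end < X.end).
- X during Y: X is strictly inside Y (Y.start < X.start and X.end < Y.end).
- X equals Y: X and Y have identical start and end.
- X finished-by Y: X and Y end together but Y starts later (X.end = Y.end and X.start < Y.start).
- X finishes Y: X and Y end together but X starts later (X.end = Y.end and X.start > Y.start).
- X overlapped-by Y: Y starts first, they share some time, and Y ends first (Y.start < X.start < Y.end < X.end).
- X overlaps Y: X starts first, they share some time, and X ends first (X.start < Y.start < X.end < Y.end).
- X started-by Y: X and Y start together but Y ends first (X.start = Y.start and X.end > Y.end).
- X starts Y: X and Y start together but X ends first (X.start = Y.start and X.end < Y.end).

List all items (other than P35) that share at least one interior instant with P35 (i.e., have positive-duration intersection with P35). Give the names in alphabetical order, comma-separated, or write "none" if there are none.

P34, P36, P40, P41, P42, P43

Target P35 = [10:40, 15:25].
P34 [11:25, 14:45] → during → yes.
P36 [07:50, 14:20] → overlaps → yes.
P37 [17:10, 17:20] → after → no.
P38 [09:40, 10:20] → before → no.
P39 [21:25, 21:35] → after → no.
P40 [11:10, 11:55] → during → yes.
P41 [10:25, 16:20] → contains → yes.
P42 [10:55, 15:25] → finishes → yes.
P43 [12:00, 15:20] → during → yes.
Result: P34, P36, P40, P41, P42, P43.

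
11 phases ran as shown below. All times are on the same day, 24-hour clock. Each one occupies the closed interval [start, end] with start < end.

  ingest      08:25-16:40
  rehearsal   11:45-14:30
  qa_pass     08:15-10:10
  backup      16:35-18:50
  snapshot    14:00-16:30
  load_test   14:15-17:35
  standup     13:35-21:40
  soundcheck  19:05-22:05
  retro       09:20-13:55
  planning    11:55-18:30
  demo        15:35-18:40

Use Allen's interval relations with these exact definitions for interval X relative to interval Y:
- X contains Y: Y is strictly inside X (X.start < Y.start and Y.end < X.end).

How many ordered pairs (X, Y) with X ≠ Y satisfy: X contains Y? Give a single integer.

Checking all 110 ordered pairs for relation 'contains'; matching pairs in alphabetical order:
(ingest, rehearsal): ingest contains rehearsal ✓
(ingest, retro): ingest contains retro ✓
(ingest, snapshot): ingest contains snapshot ✓
(planning, load_test): planning contains load_test ✓
(planning, snapshot): planning contains snapshot ✓
(standup, backup): standup contains backup ✓
(standup, demo): standup contains demo ✓
(standup, load_test): standup contains load_test ✓
(standup, snapshot): standup contains snapshot ✓
Count: 9.

9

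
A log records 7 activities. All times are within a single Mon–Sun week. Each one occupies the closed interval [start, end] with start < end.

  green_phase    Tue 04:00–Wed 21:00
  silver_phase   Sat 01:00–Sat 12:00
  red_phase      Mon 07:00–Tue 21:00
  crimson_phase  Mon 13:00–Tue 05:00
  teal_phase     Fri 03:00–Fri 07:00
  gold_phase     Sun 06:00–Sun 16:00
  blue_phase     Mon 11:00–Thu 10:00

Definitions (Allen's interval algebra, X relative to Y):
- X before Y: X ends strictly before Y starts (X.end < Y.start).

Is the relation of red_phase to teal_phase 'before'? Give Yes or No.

red_phase = [Mon 07:00, Tue 21:00], teal_phase = [Fri 03:00, Fri 07:00].
Actual relation of red_phase to teal_phase: before.
Asked whether 'before' holds → Yes.

Yes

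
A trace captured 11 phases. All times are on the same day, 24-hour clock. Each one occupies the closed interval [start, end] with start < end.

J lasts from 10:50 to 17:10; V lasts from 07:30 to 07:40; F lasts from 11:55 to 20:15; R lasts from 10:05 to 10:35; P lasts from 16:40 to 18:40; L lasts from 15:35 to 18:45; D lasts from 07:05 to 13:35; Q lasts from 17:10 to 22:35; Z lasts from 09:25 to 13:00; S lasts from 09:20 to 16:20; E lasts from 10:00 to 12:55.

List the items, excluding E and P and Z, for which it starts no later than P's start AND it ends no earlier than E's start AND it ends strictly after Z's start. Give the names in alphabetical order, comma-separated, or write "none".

Conditions: its start is no later than P's start (X.start <= 16:40) AND its end is no earlier than E's start (X.end >= 10:00) AND its end is strictly after Z's start (X.end > 09:25).
D: start 07:05 <= 16:40? ✓; end 13:35 >= 10:00? ✓; end 13:35 > 09:25? ✓ → yes.
F: start 11:55 <= 16:40? ✓; end 20:15 >= 10:00? ✓; end 20:15 > 09:25? ✓ → yes.
J: start 10:50 <= 16:40? ✓; end 17:10 >= 10:00? ✓; end 17:10 > 09:25? ✓ → yes.
L: start 15:35 <= 16:40? ✓; end 18:45 >= 10:00? ✓; end 18:45 > 09:25? ✓ → yes.
Q: start 17:10 <= 16:40? ✗; end 22:35 >= 10:00? ✓; end 22:35 > 09:25? ✓ → no.
R: start 10:05 <= 16:40? ✓; end 10:35 >= 10:00? ✓; end 10:35 > 09:25? ✓ → yes.
S: start 09:20 <= 16:40? ✓; end 16:20 >= 10:00? ✓; end 16:20 > 09:25? ✓ → yes.
V: start 07:30 <= 16:40? ✓; end 07:40 >= 10:00? ✗; end 07:40 > 09:25? ✗ → no.
Result: D, F, J, L, R, S.

D, F, J, L, R, S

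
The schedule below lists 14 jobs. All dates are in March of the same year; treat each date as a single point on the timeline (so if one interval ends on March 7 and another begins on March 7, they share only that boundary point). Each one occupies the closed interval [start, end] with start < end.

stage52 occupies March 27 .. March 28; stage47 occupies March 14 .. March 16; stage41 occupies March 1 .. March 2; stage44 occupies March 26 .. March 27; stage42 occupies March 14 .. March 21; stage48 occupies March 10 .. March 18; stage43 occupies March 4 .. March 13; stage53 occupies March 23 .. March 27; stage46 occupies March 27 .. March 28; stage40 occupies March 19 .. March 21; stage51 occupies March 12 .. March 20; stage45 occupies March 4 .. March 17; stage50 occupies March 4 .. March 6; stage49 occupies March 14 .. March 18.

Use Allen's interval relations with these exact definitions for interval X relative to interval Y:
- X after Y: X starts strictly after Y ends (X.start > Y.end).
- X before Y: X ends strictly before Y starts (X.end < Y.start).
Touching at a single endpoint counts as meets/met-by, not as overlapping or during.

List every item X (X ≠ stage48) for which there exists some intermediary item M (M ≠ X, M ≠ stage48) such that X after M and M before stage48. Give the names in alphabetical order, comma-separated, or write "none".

Target stage48 = [March 10, March 18].
Intermediaries M with M before stage48: stage41, stage50.
Via stage41 — items with X after stage41: stage40, stage42, stage43, stage44, stage45, stage46, stage47, stage49, stage50, stage51, stage52, stage53.
Via stage50 — items with X after stage50: stage40, stage42, stage44, stage46, stage47, stage49, stage51, stage52, stage53.
Union: stage40, stage42, stage43, stage44, stage45, stage46, stage47, stage49, stage50, stage51, stage52, stage53.

stage40, stage42, stage43, stage44, stage45, stage46, stage47, stage49, stage50, stage51, stage52, stage53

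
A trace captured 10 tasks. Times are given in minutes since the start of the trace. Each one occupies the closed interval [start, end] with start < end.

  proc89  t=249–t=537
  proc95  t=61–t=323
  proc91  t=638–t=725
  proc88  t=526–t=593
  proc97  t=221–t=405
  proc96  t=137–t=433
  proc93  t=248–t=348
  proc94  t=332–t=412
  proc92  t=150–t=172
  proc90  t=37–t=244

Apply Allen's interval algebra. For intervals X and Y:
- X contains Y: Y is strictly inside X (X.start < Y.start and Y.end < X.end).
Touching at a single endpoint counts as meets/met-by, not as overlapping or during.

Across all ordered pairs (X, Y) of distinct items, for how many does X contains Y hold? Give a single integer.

8

Checking all 90 ordered pairs for relation 'contains'; matching pairs in alphabetical order:
(proc89, proc94): proc89 contains proc94 ✓
(proc90, proc92): proc90 contains proc92 ✓
(proc95, proc92): proc95 contains proc92 ✓
(proc96, proc92): proc96 contains proc92 ✓
(proc96, proc93): proc96 contains proc93 ✓
(proc96, proc94): proc96 contains proc94 ✓
(proc96, proc97): proc96 contains proc97 ✓
(proc97, proc93): proc97 contains proc93 ✓
Count: 8.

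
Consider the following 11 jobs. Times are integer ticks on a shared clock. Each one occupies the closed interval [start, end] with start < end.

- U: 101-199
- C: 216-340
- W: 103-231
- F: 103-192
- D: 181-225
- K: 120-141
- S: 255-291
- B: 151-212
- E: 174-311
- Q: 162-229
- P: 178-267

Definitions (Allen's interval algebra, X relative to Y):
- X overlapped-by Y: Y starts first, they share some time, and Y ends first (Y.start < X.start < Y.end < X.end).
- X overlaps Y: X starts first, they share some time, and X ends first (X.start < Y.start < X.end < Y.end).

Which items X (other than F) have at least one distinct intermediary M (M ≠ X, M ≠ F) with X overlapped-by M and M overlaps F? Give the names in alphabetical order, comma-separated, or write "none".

Target F = [103, 192].
Intermediaries M with M overlaps F: none.
Union: none.

none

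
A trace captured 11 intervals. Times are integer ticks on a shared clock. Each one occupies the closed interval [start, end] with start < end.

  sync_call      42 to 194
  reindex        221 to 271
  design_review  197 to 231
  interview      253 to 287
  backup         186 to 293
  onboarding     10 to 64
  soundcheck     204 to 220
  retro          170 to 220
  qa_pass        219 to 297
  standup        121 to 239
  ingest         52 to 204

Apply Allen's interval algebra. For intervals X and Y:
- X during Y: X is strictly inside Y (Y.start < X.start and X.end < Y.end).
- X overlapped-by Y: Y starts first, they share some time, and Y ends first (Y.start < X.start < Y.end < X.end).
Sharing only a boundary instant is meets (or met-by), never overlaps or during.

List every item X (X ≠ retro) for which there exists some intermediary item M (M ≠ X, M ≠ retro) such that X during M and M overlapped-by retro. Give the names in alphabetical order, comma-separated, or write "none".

design_review, interview, reindex, soundcheck

Target retro = [170, 220].
Intermediaries M with M overlapped-by retro: backup, design_review, qa_pass.
Via backup — items with X during backup: design_review, interview, reindex, soundcheck.
Via design_review — items with X during design_review: soundcheck.
Via qa_pass — items with X during qa_pass: interview, reindex.
Union: design_review, interview, reindex, soundcheck.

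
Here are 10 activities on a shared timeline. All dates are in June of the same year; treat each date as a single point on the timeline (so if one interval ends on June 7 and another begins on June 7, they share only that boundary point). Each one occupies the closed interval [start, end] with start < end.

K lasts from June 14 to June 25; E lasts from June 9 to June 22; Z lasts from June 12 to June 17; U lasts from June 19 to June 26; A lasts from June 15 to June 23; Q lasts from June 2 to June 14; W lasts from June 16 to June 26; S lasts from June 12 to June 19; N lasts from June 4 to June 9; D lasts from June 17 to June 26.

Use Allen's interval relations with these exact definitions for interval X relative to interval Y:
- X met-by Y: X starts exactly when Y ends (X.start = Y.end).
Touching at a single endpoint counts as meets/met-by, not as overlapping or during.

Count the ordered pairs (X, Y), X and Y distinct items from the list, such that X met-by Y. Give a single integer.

Checking all 90 ordered pairs for relation 'met-by'; matching pairs in alphabetical order:
(D, Z): D met-by Z ✓
(E, N): E met-by N ✓
(K, Q): K met-by Q ✓
(U, S): U met-by S ✓
Count: 4.

4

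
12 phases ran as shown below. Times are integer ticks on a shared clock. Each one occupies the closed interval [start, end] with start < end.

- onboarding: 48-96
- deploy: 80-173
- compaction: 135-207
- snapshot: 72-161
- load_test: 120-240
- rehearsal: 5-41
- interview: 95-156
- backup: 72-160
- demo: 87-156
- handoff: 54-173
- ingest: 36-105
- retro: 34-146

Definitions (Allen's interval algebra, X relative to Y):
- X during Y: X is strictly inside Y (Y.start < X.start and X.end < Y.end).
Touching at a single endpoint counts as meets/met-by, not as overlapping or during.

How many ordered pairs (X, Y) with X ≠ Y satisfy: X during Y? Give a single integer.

Checking all 132 ordered pairs for relation 'during'; matching pairs in alphabetical order:
(backup, handoff): backup during handoff ✓
(compaction, load_test): compaction during load_test ✓
(demo, backup): demo during backup ✓
(demo, deploy): demo during deploy ✓
(demo, handoff): demo during handoff ✓
(demo, snapshot): demo during snapshot ✓
(ingest, retro): ingest during retro ✓
(interview, backup): interview during backup ✓
(interview, deploy): interview during deploy ✓
(interview, handoff): interview during handoff ✓
(interview, snapshot): interview during snapshot ✓
(onboarding, ingest): onboarding during ingest ✓
(onboarding, retro): onboarding during retro ✓
(snapshot, handoff): snapshot during handoff ✓
Count: 14.

14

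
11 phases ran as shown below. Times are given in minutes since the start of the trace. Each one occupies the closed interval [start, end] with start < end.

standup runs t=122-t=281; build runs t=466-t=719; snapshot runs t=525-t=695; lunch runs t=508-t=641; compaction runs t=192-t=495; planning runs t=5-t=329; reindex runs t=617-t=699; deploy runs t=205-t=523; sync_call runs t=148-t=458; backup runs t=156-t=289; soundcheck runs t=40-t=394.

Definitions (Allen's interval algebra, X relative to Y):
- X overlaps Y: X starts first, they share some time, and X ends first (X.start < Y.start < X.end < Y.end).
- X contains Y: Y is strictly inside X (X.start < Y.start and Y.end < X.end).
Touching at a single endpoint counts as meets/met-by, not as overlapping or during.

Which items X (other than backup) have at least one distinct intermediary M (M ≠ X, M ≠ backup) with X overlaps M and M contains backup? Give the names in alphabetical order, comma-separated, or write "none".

Target backup = [t=156, t=289].
Intermediaries M with M contains backup: planning, soundcheck, sync_call.
Via planning — items with X overlaps planning: none.
Via soundcheck — items with X overlaps soundcheck: planning.
Via sync_call — items with X overlaps sync_call: planning, soundcheck, standup.
Union: planning, soundcheck, standup.

planning, soundcheck, standup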